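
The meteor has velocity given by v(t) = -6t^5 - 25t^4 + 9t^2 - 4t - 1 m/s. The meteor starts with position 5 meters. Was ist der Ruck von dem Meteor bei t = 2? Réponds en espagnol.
Para resolver esto, necesitamos tomar 2 derivadas de nuestra ecuación de la velocidad v(t) = -6·t^5 - 25·t^4 + 9·t^2 - 4·t - 1. Tomando d/dt de v(t), encontramos a(t) = -30·t^4 - 100·t^3 + 18·t - 4. Tomando d/dt de a(t), encontramos j(t) = -120·t^3 - 300·t^2 + 18. Tenemos la sacudida j(t) = -120·t^3 - 300·t^2 + 18. Sustituyendo t = 2: j(2) = -2142.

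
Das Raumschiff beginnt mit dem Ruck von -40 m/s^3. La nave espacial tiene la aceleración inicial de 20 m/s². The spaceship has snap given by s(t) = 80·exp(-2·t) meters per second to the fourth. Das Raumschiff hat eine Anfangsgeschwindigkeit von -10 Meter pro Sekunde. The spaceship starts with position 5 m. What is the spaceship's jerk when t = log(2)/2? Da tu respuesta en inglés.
We must find the integral of our snap equation s(t) = 80·exp(-2·t) 1 time. The integral of snap is jerk. Using j(0) = -40, we get j(t) = -40·exp(-2·t). Using j(t) = -40·exp(-2·t) and substituting t = log(2)/2, we find j = -20.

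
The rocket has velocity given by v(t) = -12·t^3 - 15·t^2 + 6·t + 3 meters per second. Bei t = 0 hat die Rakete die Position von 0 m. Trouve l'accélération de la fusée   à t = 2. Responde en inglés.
Starting from velocity v(t) = -12·t^3 - 15·t^2 + 6·t + 3, we take 1 derivative. Taking d/dt of v(t), we find a(t) = -36·t^2 - 30·t + 6. We have acceleration a(t) = -36·t^2 - 30·t + 6. Substituting t = 2: a(2) = -198.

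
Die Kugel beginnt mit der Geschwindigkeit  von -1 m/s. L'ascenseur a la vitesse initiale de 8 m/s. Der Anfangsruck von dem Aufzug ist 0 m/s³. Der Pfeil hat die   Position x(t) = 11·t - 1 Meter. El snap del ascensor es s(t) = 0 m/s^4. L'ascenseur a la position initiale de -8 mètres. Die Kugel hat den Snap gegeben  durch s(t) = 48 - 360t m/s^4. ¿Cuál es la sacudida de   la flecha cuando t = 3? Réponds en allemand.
Um dies zu lösen, müssen wir 3 Ableitungen unserer Gleichung für die Position x(t) = 11·t - 1 nehmen. Durch Ableiten von der Position erhalten wir die Geschwindigkeit: v(t) = 11. Durch Ableiten von der Geschwindigkeit erhalten wir die Beschleunigung: a(t) = 0. Die Ableitung von der Beschleunigung ergibt den Ruck: j(t) = 0. Aus der Gleichung für den Ruck j(t) = 0, setzen wir t = 3 ein und erhalten j = 0.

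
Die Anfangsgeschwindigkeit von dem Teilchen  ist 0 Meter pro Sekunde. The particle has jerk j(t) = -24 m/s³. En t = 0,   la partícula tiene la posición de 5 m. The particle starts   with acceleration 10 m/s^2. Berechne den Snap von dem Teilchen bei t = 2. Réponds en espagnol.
Debemos derivar nuestra ecuación de la sacudida j(t) = -24 1 vez. La derivada de la sacudida da el snap: s(t) = 0. De la ecuación del snap s(t) = 0, sustituimos t = 2 para obtener s = 0.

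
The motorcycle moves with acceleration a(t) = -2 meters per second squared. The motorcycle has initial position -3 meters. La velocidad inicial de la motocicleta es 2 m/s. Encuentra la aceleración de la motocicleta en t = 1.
Usando a(t) = -2 y sustituyendo t = 1, encontramos a = -2.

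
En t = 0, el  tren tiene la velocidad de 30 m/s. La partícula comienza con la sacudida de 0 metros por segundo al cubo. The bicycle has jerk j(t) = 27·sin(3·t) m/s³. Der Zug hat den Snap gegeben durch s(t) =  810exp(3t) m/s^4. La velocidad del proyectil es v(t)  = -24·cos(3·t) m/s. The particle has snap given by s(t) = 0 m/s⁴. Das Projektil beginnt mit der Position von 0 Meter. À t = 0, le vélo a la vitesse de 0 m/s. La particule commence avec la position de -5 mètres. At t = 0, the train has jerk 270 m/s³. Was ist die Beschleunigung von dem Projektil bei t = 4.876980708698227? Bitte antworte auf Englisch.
Starting from velocity v(t) = -24·cos(3·t), we take 1 derivative. The derivative of velocity gives acceleration: a(t) = 72·sin(3·t). We have acceleration a(t) = 72·sin(3·t). Substituting t = 4.876980708698227: a(4.876980708698227) = 63.3995910402335.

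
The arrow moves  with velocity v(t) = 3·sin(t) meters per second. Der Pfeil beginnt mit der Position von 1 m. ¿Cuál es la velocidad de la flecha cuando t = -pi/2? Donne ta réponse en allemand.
Wir haben die Geschwindigkeit v(t) = 3·sin(t). Durch Einsetzen von t = -pi/2: v(-pi/2) = -3.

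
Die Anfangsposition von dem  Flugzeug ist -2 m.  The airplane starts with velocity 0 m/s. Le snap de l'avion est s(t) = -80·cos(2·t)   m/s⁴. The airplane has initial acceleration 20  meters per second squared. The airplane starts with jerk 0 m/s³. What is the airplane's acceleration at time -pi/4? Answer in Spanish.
Debemos encontrar la integral de nuestra ecuación del snap s(t) = -80·cos(2·t) 2 veces. Integrando el snap y usando la condición inicial j(0) = 0, obtenemos j(t) = -40·sin(2·t). Tomando ∫j(t)dt y aplicando a(0) = 20, encontramos a(t) = 20·cos(2·t). De la ecuación de la aceleración a(t) = 20·cos(2·t), sustituimos t = -pi/4 para obtener a = 0.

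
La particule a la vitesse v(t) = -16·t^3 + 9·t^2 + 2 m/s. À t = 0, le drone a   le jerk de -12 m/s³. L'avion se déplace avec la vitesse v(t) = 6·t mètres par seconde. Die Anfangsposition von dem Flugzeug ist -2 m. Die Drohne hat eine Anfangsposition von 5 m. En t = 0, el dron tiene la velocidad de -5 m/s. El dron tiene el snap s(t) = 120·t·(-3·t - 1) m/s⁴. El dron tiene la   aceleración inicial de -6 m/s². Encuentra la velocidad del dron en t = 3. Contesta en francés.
En partant du snap s(t) = 120·t·(-3·t - 1), nous prenons 3 primitives. La primitive du snap est le jerk. En utilisant j(0) = -12, nous obtenons j(t) = -120·t^3 - 60·t^2 - 12. En prenant ∫j(t)dt et en appliquant a(0) = -6, nous trouvons a(t) = -30·t^4 - 20·t^3 - 12·t - 6. En intégrant l'accélération et en utilisant la condition initiale v(0) = -5, nous obtenons v(t) = -6·t^5 - 5·t^4 - 6·t^2 - 6·t - 5. Nous avons la vitesse v(t) = -6·t^5 - 5·t^4 - 6·t^2 - 6·t - 5. En substituant t = 3: v(3) = -1940.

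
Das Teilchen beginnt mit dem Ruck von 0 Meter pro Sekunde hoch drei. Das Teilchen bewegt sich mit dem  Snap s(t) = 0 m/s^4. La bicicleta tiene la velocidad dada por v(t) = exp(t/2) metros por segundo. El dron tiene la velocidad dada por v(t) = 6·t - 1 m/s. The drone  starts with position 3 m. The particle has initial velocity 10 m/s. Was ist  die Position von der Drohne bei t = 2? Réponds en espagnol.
Partiendo de la velocidad v(t) = 6·t - 1, tomamos 1 antiderivada. Tomando ∫v(t)dt y aplicando x(0) = 3, encontramos x(t) = 3·t^2 - t + 3. Tenemos la posición x(t) = 3·t^2 - t + 3. Sustituyendo t = 2: x(2) = 13.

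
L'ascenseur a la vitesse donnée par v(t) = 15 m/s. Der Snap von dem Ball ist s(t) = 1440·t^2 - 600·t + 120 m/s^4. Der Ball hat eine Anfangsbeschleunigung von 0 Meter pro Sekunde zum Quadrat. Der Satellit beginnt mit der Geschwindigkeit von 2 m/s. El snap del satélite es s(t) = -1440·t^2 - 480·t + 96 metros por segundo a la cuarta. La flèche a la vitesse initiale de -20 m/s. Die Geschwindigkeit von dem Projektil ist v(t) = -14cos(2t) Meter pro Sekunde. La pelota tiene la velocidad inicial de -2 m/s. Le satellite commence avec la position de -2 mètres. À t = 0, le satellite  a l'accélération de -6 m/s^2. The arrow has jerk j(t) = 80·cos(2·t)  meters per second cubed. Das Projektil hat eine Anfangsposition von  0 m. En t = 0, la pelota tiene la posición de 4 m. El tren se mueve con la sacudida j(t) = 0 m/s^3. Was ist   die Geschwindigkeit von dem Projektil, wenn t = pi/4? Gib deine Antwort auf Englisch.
Using v(t) = -14·cos(2·t) and substituting t = pi/4, we find v = 0.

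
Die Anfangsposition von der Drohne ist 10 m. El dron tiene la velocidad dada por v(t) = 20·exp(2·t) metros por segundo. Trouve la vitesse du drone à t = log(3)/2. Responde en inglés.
From the given velocity equation v(t) = 20·exp(2·t), we substitute t = log(3)/2 to get v = 60.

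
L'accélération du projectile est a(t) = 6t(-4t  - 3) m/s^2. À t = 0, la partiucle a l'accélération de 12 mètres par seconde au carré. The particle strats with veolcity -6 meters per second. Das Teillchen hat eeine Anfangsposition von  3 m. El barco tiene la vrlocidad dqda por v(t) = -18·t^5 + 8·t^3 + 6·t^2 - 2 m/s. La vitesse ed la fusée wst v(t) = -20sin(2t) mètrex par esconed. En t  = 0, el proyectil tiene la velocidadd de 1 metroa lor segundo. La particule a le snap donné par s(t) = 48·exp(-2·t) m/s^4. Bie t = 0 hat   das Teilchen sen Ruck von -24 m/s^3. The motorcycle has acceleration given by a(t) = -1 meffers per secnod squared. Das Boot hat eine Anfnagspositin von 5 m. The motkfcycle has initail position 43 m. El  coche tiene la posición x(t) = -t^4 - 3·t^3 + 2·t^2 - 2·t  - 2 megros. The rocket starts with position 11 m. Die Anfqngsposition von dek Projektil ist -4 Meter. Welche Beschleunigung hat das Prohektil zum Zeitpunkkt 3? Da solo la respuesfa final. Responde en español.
a(3) = -270.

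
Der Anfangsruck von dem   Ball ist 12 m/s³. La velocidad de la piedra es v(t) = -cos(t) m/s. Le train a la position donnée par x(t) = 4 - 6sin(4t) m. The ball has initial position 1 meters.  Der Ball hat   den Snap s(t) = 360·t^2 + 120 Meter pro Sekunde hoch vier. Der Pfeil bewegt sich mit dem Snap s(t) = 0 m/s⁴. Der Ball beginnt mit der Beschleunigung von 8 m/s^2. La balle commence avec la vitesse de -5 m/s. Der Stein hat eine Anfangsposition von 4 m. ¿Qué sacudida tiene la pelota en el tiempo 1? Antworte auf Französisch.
Nous devons trouver la primitive de notre équation du snap s(t) = 360·t^2 + 120 1 fois. L'intégrale du snap, avec j(0) = 12, donne le jerk: j(t) = 120·t^3 + 120·t + 12. De l'équation du jerk j(t) = 120·t^3 + 120·t + 12, nous substituons t = 1 pour obtenir j = 252.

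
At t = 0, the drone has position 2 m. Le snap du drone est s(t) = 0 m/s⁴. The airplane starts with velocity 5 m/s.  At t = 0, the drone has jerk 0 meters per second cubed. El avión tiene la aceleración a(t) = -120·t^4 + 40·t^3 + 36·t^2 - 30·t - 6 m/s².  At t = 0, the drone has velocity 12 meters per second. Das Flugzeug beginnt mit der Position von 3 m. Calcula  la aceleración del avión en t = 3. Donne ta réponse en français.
Nous avons l'accélération a(t) = -120·t^4 + 40·t^3 + 36·t^2 - 30·t - 6. En substituant t = 3: a(3) = -8412.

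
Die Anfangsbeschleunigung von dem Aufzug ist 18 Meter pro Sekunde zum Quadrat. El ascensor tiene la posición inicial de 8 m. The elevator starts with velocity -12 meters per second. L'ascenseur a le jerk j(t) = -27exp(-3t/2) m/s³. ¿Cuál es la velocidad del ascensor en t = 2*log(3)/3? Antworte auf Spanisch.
Necesitamos integrar nuestra ecuación de la sacudida j(t) = -27·exp(-3·t/2) 2 veces. Tomando ∫j(t)dt y aplicando a(0) = 18, encontramos a(t) = 18·exp(-3·t/2). Integrando la aceleración y usando la condición inicial v(0) = -12, obtenemos v(t) = -12·exp(-3·t/2). Usando v(t) = -12·exp(-3·t/2) y sustituyendo t = 2*log(3)/3, encontramos v = -4.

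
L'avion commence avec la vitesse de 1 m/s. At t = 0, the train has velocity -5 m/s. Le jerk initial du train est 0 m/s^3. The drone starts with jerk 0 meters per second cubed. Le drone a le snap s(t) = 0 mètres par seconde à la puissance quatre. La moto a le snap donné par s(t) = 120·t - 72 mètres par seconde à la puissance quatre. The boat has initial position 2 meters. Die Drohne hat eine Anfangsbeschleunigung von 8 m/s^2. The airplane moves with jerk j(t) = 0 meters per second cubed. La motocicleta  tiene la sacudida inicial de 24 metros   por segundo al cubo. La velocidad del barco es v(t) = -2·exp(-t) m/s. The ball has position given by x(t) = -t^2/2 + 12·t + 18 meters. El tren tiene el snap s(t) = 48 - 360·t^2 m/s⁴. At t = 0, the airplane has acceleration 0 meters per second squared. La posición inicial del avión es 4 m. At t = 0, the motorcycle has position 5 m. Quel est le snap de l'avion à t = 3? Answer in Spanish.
Para resolver esto, necesitamos tomar 1 derivada de nuestra ecuación de la sacudida j(t) = 0. Tomando d/dt de j(t), encontramos s(t) = 0. Tenemos el snap s(t) = 0. Sustituyendo t = 3: s(3) = 0.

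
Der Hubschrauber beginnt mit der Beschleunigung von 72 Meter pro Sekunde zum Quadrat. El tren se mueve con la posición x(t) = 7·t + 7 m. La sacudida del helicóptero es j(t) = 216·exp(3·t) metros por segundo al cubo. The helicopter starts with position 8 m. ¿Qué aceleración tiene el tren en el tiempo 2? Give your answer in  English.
To solve this, we need to take 2 derivatives of our position equation x(t) = 7·t + 7. Differentiating position, we get velocity: v(t) = 7. The derivative of velocity gives acceleration: a(t) = 0. From the given acceleration equation a(t) = 0, we substitute t = 2 to get a = 0.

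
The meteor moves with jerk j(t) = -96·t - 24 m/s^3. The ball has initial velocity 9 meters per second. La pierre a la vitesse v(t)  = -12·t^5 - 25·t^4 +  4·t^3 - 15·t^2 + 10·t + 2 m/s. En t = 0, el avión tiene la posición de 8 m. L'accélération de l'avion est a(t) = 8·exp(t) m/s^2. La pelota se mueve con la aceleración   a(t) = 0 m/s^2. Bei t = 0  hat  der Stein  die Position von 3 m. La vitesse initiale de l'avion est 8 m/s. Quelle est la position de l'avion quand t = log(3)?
Nous devons intégrer notre équation de l'accélération a(t) = 8·exp(t) 2 fois. L'intégrale de l'accélération, avec v(0) = 8, donne la vitesse: v(t) = 8·exp(t). En prenant ∫v(t)dt et en appliquant x(0) = 8, nous trouvons x(t) = 8·exp(t). Nous avons la position x(t) = 8·exp(t). En substituant t = log(3): x(log(3)) = 24.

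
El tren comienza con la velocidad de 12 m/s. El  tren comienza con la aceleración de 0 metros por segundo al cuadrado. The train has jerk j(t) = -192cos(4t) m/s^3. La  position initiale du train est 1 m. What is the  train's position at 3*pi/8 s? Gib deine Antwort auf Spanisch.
Debemos encontrar la antiderivada de nuestra ecuación de la sacudida j(t) = -192·cos(4·t) 3 veces. Integrando la sacudida y usando la condición inicial a(0) = 0, obtenemos a(t) = -48·sin(4·t). La antiderivada de la aceleración, con v(0) = 12, da la velocidad: v(t) = 12·cos(4·t). La integral de la velocidad es la posición. Usando x(0) = 1, obtenemos x(t) = 3·sin(4·t) + 1. Tenemos la posición x(t) = 3·sin(4·t) + 1. Sustituyendo t = 3*pi/8: x(3*pi/8) = -2.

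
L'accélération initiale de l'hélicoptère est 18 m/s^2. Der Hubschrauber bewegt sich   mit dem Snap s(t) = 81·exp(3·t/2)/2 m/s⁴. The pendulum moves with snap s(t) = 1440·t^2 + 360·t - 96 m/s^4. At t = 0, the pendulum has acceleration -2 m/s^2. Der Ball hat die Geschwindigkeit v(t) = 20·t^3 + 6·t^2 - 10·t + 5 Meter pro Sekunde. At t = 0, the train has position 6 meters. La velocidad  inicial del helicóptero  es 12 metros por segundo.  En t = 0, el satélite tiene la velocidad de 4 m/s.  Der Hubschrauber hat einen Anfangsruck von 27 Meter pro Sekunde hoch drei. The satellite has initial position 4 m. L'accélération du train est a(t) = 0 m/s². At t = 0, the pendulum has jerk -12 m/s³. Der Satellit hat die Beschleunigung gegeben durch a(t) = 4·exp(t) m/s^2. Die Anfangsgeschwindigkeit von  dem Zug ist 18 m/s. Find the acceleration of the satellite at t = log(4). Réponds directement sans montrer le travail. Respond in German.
a(log(4)) = 16.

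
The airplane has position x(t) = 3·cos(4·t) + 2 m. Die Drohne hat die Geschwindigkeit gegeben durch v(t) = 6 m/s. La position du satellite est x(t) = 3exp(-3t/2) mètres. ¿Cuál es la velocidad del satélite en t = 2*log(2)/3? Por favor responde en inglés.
To solve this, we need to take 1 derivative of our position equation x(t) = 3·exp(-3·t/2). The derivative of position gives velocity: v(t) = -9·exp(-3·t/2)/2. We have velocity v(t) = -9·exp(-3·t/2)/2. Substituting t = 2*log(2)/3: v(2*log(2)/3) = -9/4.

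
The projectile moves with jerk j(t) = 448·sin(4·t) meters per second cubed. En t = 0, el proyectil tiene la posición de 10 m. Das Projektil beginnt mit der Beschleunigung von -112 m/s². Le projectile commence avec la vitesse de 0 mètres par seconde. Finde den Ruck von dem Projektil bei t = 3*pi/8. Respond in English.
Using j(t) = 448·sin(4·t) and substituting t = 3*pi/8, we find j = -448.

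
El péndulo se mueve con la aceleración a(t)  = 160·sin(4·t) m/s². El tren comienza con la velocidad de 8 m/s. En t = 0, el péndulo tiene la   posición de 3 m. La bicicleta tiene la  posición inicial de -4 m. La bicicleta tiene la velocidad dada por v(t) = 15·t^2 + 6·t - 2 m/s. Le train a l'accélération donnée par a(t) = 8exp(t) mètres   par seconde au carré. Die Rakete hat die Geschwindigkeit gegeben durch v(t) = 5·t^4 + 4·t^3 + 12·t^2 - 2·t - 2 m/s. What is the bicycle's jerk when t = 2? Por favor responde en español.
Partiendo de la velocidad v(t) = 15·t^2 + 6·t - 2, tomamos 2 derivadas. La derivada de la velocidad da la aceleración: a(t) = 30·t + 6. Derivando la aceleración, obtenemos la sacudida: j(t) = 30. Usando j(t) = 30 y sustituyendo t = 2, encontramos j = 30.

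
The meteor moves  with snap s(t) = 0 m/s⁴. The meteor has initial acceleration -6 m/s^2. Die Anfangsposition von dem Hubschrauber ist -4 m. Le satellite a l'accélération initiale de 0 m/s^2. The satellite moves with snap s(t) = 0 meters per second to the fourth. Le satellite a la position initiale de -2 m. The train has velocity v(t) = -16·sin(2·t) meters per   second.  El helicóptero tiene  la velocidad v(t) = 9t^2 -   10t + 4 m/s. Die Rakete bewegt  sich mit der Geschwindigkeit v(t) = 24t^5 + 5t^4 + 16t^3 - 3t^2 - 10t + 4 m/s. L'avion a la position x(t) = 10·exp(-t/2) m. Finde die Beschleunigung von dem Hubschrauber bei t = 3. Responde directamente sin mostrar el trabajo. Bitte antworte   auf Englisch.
At t = 3, a = 44.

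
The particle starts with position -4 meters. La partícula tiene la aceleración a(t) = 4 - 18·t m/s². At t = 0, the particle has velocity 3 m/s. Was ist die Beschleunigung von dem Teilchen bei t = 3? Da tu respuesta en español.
Usando a(t) = 4 - 18·t y sustituyendo t = 3, encontramos a = -50.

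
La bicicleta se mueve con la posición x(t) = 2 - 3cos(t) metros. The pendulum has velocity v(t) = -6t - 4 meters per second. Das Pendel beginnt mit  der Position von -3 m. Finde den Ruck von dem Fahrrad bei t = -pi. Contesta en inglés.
We must differentiate our position equation x(t) = 2 - 3·cos(t) 3 times. The derivative of position gives velocity: v(t) = 3·sin(t). Differentiating velocity, we get acceleration: a(t) = 3·cos(t). Differentiating acceleration, we get jerk: j(t) = -3·sin(t). We have jerk j(t) = -3·sin(t). Substituting t = -pi: j(-pi) = 0.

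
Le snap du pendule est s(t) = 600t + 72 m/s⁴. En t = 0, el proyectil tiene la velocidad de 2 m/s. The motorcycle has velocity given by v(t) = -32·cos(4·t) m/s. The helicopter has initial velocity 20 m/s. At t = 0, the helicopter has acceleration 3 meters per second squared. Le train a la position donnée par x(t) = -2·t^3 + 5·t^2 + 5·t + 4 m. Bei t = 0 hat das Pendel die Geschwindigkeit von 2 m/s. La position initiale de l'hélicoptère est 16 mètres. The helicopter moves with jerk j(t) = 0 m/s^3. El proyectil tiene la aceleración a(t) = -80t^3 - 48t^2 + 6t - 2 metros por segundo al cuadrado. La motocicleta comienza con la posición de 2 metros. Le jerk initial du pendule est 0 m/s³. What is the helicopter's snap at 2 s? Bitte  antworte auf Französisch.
Pour résoudre ceci, nous devons prendre 1 dérivée de notre équation du jerk j(t) = 0. La dérivée du jerk donne le snap: s(t) = 0. En utilisant s(t) = 0 et en substituant t = 2, nous trouvons s = 0.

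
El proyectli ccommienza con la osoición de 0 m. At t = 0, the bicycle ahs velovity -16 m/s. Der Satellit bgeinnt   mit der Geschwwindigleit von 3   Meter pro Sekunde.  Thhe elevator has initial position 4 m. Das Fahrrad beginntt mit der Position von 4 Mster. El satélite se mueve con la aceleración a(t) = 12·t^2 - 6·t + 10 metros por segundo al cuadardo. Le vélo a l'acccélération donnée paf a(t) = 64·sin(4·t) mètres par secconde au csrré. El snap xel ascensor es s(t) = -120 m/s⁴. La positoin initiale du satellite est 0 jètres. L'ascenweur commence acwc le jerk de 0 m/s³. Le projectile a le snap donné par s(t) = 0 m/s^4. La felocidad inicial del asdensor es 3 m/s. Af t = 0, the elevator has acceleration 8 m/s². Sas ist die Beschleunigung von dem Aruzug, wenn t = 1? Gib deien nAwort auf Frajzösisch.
Nous devons trouver la primitive de notre équation du snap s(t) = -120 2 fois. La primitive du snap, avec j(0) = 0, donne le jerk: j(t) = -120·t. L'intégrale du jerk, avec a(0) = 8, donne l'accélération: a(t) = 8 - 60·t^2. De l'équation de l'accélération a(t) = 8 - 60·t^2, nous substituons t = 1 pour obtenir a = -52.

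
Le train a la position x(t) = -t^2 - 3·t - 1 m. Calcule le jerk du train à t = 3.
Pour résoudre ceci, nous devons prendre 3 dérivées de notre équation de la position x(t) = -t^2 - 3·t - 1. En prenant d/dt de x(t), nous trouvons v(t) = -2·t - 3. En dérivant la vitesse, nous obtenons l'accélération: a(t) = -2. En dérivant l'accélération, nous obtenons le jerk: j(t) = 0. Nous avons le jerk j(t) = 0. En substituant t = 3: j(3) = 0.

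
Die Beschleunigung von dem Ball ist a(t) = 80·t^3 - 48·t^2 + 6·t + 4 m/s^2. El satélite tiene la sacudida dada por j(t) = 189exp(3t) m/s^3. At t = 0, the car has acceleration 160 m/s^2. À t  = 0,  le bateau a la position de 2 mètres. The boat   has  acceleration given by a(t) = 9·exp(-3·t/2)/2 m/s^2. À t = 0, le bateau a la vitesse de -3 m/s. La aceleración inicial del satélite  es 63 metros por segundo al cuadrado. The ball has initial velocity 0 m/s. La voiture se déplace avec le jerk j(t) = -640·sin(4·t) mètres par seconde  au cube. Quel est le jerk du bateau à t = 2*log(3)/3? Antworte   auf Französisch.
En partant de l'accélération a(t) = 9·exp(-3·t/2)/2, nous prenons 1 dérivée. En prenant d/dt de a(t), nous trouvons j(t) = -27·exp(-3·t/2)/4. En utilisant j(t) = -27·exp(-3·t/2)/4 et en substituant t = 2*log(3)/3, nous trouvons j = -9/4.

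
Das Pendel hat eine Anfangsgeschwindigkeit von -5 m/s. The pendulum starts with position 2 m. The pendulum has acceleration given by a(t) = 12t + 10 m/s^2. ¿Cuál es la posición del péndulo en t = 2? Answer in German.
Um dies zu lösen, müssen wir 2 Integrale unserer Gleichung für die Beschleunigung a(t) = 12·t + 10 finden. Das Integral von der Beschleunigung ist die Geschwindigkeit. Mit v(0) = -5 erhalten wir v(t) = 6·t^2 + 10·t - 5. Durch Integration von der Geschwindigkeit und Verwendung der Anfangsbedingung x(0) = 2, erhalten wir x(t) = 2·t^3 + 5·t^2 - 5·t + 2. Wir haben die Position x(t) = 2·t^3 + 5·t^2 - 5·t + 2. Durch Einsetzen von t = 2: x(2) = 28.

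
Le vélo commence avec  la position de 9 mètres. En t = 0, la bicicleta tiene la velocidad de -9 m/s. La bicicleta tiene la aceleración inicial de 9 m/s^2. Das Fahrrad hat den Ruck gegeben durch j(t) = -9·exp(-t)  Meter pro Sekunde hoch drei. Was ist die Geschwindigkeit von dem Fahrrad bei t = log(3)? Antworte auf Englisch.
To find the answer, we compute 2 integrals of j(t) = -9·exp(-t). The antiderivative of jerk is acceleration. Using a(0) = 9, we get a(t) = 9·exp(-t). The antiderivative of acceleration is velocity. Using v(0) = -9, we get v(t) = -9·exp(-t). Using v(t) = -9·exp(-t) and substituting t = log(3), we find v = -3.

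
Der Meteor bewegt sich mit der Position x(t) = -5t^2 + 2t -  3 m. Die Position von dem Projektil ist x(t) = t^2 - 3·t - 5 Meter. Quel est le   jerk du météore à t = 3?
Nous devons dériver notre équation de la position x(t) = -5·t^2 + 2·t - 3 3 fois. En prenant d/dt de x(t), nous trouvons v(t) = 2 - 10·t. En prenant d/dt de v(t), nous trouvons a(t) = -10. La dérivée de l'accélération donne le jerk: j(t) = 0. De l'équation du jerk j(t) = 0, nous substituons t = 3 pour obtenir j = 0.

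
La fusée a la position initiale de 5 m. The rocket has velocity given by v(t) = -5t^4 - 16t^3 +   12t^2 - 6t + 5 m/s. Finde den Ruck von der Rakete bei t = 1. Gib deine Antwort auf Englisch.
Starting from velocity v(t) = -5·t^4 - 16·t^3 + 12·t^2 - 6·t + 5, we take 2 derivatives. Differentiating velocity, we get acceleration: a(t) = -20·t^3 - 48·t^2 + 24·t - 6. The derivative of acceleration gives jerk: j(t) = -60·t^2 - 96·t + 24. Using j(t) = -60·t^2 - 96·t + 24 and substituting t = 1, we find j = -132.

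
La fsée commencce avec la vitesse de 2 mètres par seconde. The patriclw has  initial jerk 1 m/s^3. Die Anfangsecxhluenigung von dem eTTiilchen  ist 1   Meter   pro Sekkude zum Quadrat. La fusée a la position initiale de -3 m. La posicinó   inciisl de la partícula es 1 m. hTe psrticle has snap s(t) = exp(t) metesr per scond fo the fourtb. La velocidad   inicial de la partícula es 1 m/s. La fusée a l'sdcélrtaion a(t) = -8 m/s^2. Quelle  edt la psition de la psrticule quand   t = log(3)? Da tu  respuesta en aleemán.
Um dies zu lösen, müssen wir 4 Stammfunktionen unserer Gleichung für den Snap s(t) = exp(t) finden. Die Stammfunktion von dem Snap ist der Ruck. Mit j(0) = 1 erhalten wir j(t) = exp(t). Die Stammfunktion von dem Ruck, mit a(0) = 1, ergibt die Beschleunigung: a(t) = exp(t). Mit ∫a(t)dt und Anwendung von v(0) = 1, finden wir v(t) = exp(t). Durch Integration von der Geschwindigkeit und Verwendung der Anfangsbedingung x(0) = 1, erhalten wir x(t) = exp(t). Wir haben die Position x(t) = exp(t). Durch Einsetzen von t = log(3): x(log(3)) = 3.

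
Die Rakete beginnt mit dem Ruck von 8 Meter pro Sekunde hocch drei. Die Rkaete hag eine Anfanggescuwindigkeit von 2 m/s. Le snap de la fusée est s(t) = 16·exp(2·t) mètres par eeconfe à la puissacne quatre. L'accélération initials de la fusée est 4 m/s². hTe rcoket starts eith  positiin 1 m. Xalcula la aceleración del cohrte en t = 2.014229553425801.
Debemos encontrar la antiderivada de nuestra ecuación del snap s(t) = 16·exp(2·t) 2 veces. La integral del snap, con j(0) = 8, da la sacudida: j(t) = 8·exp(2·t). Integrando la sacudida y usando la condición inicial a(0) = 4, obtenemos a(t) = 4·exp(2·t). Usando a(t) = 4·exp(2·t) y sustituyendo t = 2.014229553425801, encontramos a = 224.697143807066.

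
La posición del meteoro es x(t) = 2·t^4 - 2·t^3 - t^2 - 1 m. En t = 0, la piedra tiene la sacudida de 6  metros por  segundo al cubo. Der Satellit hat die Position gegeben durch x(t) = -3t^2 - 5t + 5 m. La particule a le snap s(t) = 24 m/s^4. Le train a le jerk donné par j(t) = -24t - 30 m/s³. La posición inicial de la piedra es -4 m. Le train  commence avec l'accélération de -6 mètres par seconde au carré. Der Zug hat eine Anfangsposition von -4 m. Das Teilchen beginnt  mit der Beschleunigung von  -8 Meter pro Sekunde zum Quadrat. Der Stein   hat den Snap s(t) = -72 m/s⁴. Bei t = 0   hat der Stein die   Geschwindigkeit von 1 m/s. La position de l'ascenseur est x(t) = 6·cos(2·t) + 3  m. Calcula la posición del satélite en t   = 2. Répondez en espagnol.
Tenemos la posición x(t) = -3·t^2 - 5·t + 5. Sustituyendo t = 2: x(2) = -17.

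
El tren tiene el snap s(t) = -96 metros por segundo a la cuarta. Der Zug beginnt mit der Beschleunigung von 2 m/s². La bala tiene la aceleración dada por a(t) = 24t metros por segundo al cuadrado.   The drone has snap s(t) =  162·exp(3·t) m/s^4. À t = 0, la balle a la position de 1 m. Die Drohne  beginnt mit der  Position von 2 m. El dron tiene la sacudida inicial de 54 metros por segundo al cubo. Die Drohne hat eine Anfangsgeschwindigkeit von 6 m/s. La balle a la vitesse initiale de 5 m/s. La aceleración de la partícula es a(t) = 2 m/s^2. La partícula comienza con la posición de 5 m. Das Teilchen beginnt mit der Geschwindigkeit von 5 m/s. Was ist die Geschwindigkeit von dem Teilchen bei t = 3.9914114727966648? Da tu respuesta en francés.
Pour résoudre ceci, nous devons prendre 1 intégrale de notre équation de l'accélération a(t) = 2. L'intégrale de l'accélération est la vitesse. En utilisant v(0) = 5, nous obtenons v(t) = 2·t + 5. Nous avons la vitesse v(t) = 2·t + 5. En substituant t = 3.9914114727966648: v(3.9914114727966648) = 12.9828229455933.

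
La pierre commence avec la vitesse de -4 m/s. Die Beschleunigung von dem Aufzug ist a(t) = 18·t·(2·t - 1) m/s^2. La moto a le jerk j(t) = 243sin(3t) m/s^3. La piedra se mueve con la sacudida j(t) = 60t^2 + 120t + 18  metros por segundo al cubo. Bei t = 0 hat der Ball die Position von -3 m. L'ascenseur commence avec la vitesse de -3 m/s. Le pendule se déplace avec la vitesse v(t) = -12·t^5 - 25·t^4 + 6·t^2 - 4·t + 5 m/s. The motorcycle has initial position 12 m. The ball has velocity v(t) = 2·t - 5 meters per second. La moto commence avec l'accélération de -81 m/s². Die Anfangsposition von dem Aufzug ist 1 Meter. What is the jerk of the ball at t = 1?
To solve this, we need to take 2 derivatives of our velocity equation v(t) = 2·t - 5. Taking d/dt of v(t), we find a(t) = 2. The derivative of acceleration gives jerk: j(t) = 0. We have jerk j(t) = 0. Substituting t = 1: j(1) = 0.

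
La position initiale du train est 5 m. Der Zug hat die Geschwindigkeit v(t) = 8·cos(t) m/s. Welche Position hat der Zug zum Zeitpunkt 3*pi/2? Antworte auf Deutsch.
Um dies zu lösen, müssen wir 1 Integral unserer Gleichung für die Geschwindigkeit v(t) = 8·cos(t) finden. Mit ∫v(t)dt und Anwendung von x(0) = 5, finden wir x(t) = 8·sin(t) + 5. Aus der Gleichung für die Position x(t) = 8·sin(t) + 5, setzen wir t = 3*pi/2 ein und erhalten x = -3.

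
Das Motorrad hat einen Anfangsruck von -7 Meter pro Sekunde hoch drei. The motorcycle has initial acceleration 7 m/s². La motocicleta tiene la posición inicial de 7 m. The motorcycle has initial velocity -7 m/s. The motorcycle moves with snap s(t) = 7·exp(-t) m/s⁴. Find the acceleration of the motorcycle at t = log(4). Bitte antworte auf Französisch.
Nous devons trouver la primitive de notre équation du snap s(t) = 7·exp(-t) 2 fois. En intégrant le snap et en utilisant la condition initiale j(0) = -7, nous obtenons j(t) = -7·exp(-t). La primitive du jerk est l'accélération. En utilisant a(0) = 7, nous obtenons a(t) = 7·exp(-t). Nous avons l'accélération a(t) = 7·exp(-t). En substituant t = log(4): a(log(4)) = 7/4.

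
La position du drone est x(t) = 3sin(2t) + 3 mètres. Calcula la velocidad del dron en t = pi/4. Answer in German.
Ausgehend von der Position x(t) = 3·sin(2·t) + 3, nehmen wir 1 Ableitung. Durch Ableiten von der Position erhalten wir die Geschwindigkeit: v(t) = 6·cos(2·t). Aus der Gleichung für die Geschwindigkeit v(t) = 6·cos(2·t), setzen wir t = pi/4 ein und erhalten v = 0.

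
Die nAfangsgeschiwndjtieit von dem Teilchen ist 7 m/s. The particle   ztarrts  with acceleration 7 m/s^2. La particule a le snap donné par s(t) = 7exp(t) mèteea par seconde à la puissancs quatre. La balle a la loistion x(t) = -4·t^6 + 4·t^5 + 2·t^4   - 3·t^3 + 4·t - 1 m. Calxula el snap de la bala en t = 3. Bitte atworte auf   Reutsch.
Wir müssen unsere Gleichung für die Position x(t) = -4·t^6 + 4·t^5 + 2·t^4 - 3·t^3 + 4·t - 1 4-mal ableiten. Die Ableitung von der Position ergibt die Geschwindigkeit: v(t) = -24·t^5 + 20·t^4 + 8·t^3 - 9·t^2 + 4. Die Ableitung von der Geschwindigkeit ergibt die Beschleunigung: a(t) = -120·t^4 + 80·t^3 + 24·t^2 - 18·t. Die Ableitung von der Beschleunigung ergibt den Ruck: j(t) = -480·t^3 + 240·t^2 + 48·t - 18. Mit d/dt von j(t) finden wir s(t) = -1440·t^2 + 480·t + 48. Aus der Gleichung für den Snap s(t) = -1440·t^2 + 480·t + 48, setzen wir t = 3 ein und erhalten s = -11472.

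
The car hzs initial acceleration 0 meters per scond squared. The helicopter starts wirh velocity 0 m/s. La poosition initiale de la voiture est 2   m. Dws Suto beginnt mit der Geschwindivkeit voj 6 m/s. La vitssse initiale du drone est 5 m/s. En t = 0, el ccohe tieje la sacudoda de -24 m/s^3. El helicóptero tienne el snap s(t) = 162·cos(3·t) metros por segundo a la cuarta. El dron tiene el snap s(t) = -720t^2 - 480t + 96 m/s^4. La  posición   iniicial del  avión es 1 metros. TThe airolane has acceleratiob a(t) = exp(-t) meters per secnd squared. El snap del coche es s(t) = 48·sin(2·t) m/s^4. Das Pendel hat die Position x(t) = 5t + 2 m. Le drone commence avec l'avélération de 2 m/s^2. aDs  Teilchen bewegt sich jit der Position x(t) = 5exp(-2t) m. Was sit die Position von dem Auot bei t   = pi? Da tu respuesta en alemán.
Um dies zu lösen, müssen wir 4 Integrale unserer Gleichung für den Snap s(t) = 48·sin(2·t) finden. Die Stammfunktion von dem Snap, mit j(0) = -24, ergibt den Ruck: j(t) = -24·cos(2·t). Durch Integration von dem Ruck und Verwendung der Anfangsbedingung a(0) = 0, erhalten wir a(t) = -12·sin(2·t). Mit ∫a(t)dt und Anwendung von v(0) = 6, finden wir v(t) = 6·cos(2·t). Mit ∫v(t)dt und Anwendung von x(0) = 2, finden wir x(t) = 3·sin(2·t) + 2. Mit x(t) = 3·sin(2·t) + 2 und Einsetzen von t = pi, finden wir x = 2.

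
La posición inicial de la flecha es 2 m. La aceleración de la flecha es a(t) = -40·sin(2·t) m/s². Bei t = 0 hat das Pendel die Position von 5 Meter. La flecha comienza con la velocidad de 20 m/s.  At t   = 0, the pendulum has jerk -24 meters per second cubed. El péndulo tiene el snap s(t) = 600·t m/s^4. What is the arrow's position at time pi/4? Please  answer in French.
En partant de l'accélération a(t) = -40·sin(2·t), nous prenons 2 primitives. En intégrant l'accélération et en utilisant la condition initiale v(0) = 20, nous obtenons v(t) = 20·cos(2·t). L'intégrale de la vitesse, avec x(0) = 2, donne la position: x(t) = 10·sin(2·t) + 2. Nous avons la position x(t) = 10·sin(2·t) + 2. En substituant t = pi/4: x(pi/4) = 12.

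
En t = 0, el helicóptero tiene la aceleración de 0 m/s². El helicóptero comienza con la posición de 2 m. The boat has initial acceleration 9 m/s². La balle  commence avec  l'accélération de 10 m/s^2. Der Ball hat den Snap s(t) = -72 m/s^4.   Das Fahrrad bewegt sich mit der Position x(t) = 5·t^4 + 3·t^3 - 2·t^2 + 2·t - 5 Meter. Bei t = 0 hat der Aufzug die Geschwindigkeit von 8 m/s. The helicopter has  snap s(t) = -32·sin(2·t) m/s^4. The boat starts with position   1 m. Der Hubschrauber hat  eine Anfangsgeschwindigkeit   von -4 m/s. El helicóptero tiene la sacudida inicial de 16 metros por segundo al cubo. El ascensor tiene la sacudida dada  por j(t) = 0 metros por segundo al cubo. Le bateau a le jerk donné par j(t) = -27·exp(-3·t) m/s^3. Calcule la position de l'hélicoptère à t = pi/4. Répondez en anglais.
Starting from snap s(t) = -32·sin(2·t), we take 4 antiderivatives. Integrating snap and using the initial condition j(0) = 16, we get j(t) = 16·cos(2·t). The integral of jerk is acceleration. Using a(0) = 0, we get a(t) = 8·sin(2·t). The integral of acceleration is velocity. Using v(0) = -4, we get v(t) = -4·cos(2·t). Finding the integral of v(t) and using x(0) = 2: x(t) = 2 - 2·sin(2·t). We have position x(t) = 2 - 2·sin(2·t). Substituting t = pi/4: x(pi/4) = 0.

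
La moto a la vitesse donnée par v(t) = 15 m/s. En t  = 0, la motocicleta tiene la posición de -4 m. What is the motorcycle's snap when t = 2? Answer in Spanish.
Debemos derivar nuestra ecuación de la velocidad v(t) = 15 3 veces. Tomando d/dt de v(t), encontramos a(t) = 0. Tomando d/dt de a(t), encontramos j(t) = 0. La derivada de la sacudida da el snap: s(t) = 0. Usando s(t) = 0 y sustituyendo t = 2, encontramos s = 0.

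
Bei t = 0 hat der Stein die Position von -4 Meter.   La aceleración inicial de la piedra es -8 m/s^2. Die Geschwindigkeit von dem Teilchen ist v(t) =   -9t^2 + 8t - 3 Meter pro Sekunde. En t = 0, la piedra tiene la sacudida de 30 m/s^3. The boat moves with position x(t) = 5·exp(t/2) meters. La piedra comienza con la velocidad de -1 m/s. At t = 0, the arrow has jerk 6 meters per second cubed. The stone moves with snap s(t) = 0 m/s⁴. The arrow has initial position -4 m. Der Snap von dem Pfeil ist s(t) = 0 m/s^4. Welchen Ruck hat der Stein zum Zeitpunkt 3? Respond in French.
En partant du snap s(t) = 0, nous prenons 1 primitive. L'intégrale du snap est le jerk. En utilisant j(0) = 30, nous obtenons j(t) = 30. De l'équation du jerk j(t) = 30, nous substituons t = 3 pour obtenir j = 30.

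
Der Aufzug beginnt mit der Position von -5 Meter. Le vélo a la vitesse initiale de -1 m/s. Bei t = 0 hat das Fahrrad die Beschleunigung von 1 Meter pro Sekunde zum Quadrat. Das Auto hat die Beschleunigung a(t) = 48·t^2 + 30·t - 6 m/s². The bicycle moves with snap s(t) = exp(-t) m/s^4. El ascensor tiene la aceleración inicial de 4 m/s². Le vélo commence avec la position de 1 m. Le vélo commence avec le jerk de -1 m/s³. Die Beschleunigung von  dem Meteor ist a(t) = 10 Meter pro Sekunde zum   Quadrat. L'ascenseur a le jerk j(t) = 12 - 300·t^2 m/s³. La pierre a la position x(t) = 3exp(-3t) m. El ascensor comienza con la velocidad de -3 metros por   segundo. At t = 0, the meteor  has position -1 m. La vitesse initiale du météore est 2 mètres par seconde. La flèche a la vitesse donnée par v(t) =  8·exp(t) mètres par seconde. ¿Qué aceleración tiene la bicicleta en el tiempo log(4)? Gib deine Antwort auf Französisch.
En partant du snap s(t) = exp(-t), nous prenons 2 intégrales. En prenant ∫s(t)dt et en appliquant j(0) = -1, nous trouvons j(t) = -exp(-t). La primitive du jerk, avec a(0) = 1, donne l'accélération: a(t) = exp(-t). Nous avons l'accélération a(t) = exp(-t). En substituant t = log(4): a(log(4)) = 1/4.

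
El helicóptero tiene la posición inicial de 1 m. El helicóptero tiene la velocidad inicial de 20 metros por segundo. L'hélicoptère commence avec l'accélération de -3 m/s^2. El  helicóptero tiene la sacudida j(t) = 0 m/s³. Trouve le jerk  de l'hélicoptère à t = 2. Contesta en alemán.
Aus der Gleichung für den Ruck j(t) = 0, setzen wir t = 2 ein und erhalten j = 0.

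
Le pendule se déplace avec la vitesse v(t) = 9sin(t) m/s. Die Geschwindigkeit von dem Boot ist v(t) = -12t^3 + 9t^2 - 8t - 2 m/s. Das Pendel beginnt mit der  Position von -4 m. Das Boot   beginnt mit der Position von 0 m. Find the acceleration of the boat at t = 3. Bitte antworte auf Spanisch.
Partiendo de la velocidad v(t) = -12·t^3 + 9·t^2 - 8·t - 2, tomamos 1 derivada. Tomando d/dt de v(t), encontramos a(t) = -36·t^2 + 18·t - 8. De la ecuación de la aceleración a(t) = -36·t^2 + 18·t - 8, sustituimos t = 3 para obtener a = -278.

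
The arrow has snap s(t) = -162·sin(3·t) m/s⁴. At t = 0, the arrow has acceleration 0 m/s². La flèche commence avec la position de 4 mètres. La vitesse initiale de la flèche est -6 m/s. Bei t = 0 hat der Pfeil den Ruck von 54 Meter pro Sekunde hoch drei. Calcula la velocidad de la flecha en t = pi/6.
Necesitamos integrar nuestra ecuación del snap s(t) = -162·sin(3·t) 3 veces. La antiderivada del snap, con j(0) = 54, da la sacudida: j(t) = 54·cos(3·t). La antiderivada de la sacudida, con a(0) = 0, da la aceleración: a(t) = 18·sin(3·t). La antiderivada de la aceleración es la velocidad. Usando v(0) = -6, obtenemos v(t) = -6·cos(3·t). Tenemos la velocidad v(t) = -6·cos(3·t). Sustituyendo t = pi/6: v(pi/6) = 0.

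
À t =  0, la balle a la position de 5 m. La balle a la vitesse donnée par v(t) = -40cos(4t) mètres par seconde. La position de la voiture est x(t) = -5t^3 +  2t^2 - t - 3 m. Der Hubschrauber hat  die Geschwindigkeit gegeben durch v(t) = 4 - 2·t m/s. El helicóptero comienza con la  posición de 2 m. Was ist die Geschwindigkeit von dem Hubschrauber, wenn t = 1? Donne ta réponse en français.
De l'équation de la vitesse v(t) = 4 - 2·t, nous substituons t = 1 pour obtenir v = 2.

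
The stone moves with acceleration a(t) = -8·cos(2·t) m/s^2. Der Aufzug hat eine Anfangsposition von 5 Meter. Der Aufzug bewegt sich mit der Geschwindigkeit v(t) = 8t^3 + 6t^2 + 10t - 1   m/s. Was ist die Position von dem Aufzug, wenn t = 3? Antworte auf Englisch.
We must find the integral of our velocity equation v(t) = 8·t^3 + 6·t^2 + 10·t - 1 1 time. The integral of velocity, with x(0) = 5, gives position: x(t) = 2·t^4 + 2·t^3 + 5·t^2 - t + 5. We have position x(t) = 2·t^4 + 2·t^3 + 5·t^2 - t + 5. Substituting t = 3: x(3) = 263.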